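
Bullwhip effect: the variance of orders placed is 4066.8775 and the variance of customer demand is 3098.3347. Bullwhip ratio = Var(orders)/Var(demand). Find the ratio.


BW = 4066.8775 / 3098.3347 = 1.3126

1.3126


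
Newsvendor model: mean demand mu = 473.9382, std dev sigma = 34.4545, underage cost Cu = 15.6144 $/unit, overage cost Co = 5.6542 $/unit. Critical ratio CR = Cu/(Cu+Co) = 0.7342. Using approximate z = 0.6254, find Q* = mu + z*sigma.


CR = Cu/(Cu+Co) = 15.6144/(15.6144+5.6542) = 0.7342
z = 0.6254
Q* = 473.9382 + 0.6254 * 34.4545 = 495.4860

495.4860 units


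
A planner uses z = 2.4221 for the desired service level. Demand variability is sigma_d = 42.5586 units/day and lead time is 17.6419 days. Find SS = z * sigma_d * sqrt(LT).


sqrt(LT) = sqrt(17.6419) = 4.2002
SS = 2.4221 * 42.5586 * 4.2002 = 432.9643

432.9643 units


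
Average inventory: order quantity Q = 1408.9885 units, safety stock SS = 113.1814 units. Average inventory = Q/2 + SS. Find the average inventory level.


Q/2 = 704.4942
Avg = 704.4942 + 113.1814 = 817.6756

817.6756 units


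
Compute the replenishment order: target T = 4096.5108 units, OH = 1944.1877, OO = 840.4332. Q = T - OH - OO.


Inventory position = OH + OO = 1944.1877 + 840.4332 = 2784.6209
Q = 4096.5108 - 2784.6209 = 1311.8899

1311.8899 units


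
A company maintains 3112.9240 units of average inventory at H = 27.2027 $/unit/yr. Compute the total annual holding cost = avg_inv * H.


Cost = 3112.9240 * 27.2027 = 84679.9377

84679.9377 $/yr


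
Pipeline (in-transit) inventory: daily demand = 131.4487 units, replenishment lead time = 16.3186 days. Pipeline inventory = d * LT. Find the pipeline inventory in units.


Pipeline = 131.4487 * 16.3186 = 2145.0588

2145.0588 units


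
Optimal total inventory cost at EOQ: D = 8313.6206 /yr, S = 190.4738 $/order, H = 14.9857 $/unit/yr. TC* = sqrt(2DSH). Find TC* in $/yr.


2*D*S*H = 47460518.3537
TC* = sqrt(47460518.3537) = 6889.1595

6889.1595 $/yr


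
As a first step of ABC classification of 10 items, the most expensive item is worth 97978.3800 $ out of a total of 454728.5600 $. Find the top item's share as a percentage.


Top item = 97978.3800
Total = 454728.5600
Percentage = 97978.3800 / 454728.5600 * 100 = 21.5466

21.5466%


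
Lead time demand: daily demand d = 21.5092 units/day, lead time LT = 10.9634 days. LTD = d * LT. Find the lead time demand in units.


LTD = 21.5092 * 10.9634 = 235.8140

235.8140 units


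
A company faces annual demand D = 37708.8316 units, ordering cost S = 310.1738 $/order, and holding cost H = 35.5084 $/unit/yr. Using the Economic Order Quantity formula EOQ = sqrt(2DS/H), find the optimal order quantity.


2*D*S = 2 * 37708.8316 * 310.1738 = 23392583.1819
2*D*S/H = 658790.1224
EOQ = sqrt(658790.1224) = 811.6589

811.6589 units


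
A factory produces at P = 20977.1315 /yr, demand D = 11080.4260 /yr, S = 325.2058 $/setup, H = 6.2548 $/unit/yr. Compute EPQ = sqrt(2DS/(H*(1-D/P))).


1 - D/P = 1 - 0.5282 = 0.4718
H*(1-D/P) = 2.9509
2DS = 7206837.6033
EPQ = sqrt(2442231.1267) = 1562.7639

1562.7639 units


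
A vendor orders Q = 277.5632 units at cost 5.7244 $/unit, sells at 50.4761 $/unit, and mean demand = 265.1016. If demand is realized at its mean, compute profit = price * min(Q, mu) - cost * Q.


Sales at mu = min(277.5632, 265.1016) = 265.1016
Revenue = 50.4761 * 265.1016 = 13381.2949
Total cost = 5.7244 * 277.5632 = 1588.8828
Profit = 13381.2949 - 1588.8828 = 11792.4121

11792.4121 $


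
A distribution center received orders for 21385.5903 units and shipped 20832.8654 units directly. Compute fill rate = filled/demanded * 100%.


FR = 20832.8654 / 21385.5903 * 100 = 97.4154

97.4154%


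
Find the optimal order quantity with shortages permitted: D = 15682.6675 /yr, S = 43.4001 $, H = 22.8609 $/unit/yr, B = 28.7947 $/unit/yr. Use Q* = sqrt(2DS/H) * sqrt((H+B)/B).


sqrt(2DS/H) = 244.0190
sqrt((H+B)/B) = 1.3394
Q* = 244.0190 * 1.3394 = 326.8331

326.8331 units


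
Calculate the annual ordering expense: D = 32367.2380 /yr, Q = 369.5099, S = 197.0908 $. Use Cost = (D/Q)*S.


Number of orders = D/Q = 87.5950
Cost = 87.5950 * 197.0908 = 17264.1784

17264.1784 $/yr


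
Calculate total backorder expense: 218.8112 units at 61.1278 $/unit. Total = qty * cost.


Total = 218.8112 * 61.1278 = 13375.4473

13375.4473 $


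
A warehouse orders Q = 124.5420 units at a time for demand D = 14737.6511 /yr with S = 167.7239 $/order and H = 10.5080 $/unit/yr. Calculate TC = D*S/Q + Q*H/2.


Ordering cost = D*S/Q = 19847.5721
Holding cost = Q*H/2 = 654.3437
TC = 19847.5721 + 654.3437 = 20501.9157

20501.9157 $/yr


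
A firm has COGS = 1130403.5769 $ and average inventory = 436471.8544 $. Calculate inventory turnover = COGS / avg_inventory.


Turnover = 1130403.5769 / 436471.8544 = 2.5899

2.5899


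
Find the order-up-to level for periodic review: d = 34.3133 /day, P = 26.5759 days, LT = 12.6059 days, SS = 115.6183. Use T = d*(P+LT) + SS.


P + LT = 39.1818
d*(P+LT) = 34.3133 * 39.1818 = 1344.4569
T = 1344.4569 + 115.6183 = 1460.0752

1460.0752 units


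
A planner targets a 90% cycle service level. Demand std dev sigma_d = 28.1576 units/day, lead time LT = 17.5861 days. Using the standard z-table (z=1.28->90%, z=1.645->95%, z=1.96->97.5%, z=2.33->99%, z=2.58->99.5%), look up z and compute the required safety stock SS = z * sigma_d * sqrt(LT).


From the table, SL = 90% corresponds to z = 1.28
sqrt(LT) = sqrt(17.5861) = 4.1936
SS = 1.28 * 28.1576 * 4.1936 = 151.1438

151.1438 units


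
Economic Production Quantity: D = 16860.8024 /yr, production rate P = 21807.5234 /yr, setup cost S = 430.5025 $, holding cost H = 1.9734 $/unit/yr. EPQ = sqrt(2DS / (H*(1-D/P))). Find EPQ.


1 - D/P = 1 - 0.7732 = 0.2268
H*(1-D/P) = 0.4476
2DS = 14517235.1704
EPQ = sqrt(32430804.2661) = 5694.8050

5694.8050 units


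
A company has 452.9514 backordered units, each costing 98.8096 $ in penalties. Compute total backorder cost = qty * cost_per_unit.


Total = 452.9514 * 98.8096 = 44755.9467

44755.9467 $


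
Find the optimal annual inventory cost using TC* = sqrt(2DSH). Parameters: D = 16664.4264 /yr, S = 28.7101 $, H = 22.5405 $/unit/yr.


2*D*S*H = 21568434.1026
TC* = sqrt(21568434.1026) = 4644.1828

4644.1828 $/yr


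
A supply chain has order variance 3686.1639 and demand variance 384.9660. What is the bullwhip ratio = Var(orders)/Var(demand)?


BW = 3686.1639 / 384.9660 = 9.5753

9.5753


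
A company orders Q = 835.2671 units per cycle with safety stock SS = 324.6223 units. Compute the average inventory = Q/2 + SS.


Q/2 = 417.6336
Avg = 417.6336 + 324.6223 = 742.2559

742.2559 units


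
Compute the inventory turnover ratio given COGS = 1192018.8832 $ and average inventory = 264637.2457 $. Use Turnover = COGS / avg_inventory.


Turnover = 1192018.8832 / 264637.2457 = 4.5044

4.5044


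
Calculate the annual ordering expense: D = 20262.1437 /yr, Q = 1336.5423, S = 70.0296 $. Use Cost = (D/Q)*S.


Number of orders = D/Q = 15.1601
Cost = 15.1601 * 70.0296 = 1061.6572

1061.6572 $/yr


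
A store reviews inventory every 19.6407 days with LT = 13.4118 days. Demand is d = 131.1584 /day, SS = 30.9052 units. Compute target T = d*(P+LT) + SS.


P + LT = 33.0525
d*(P+LT) = 131.1584 * 33.0525 = 4335.1130
T = 4335.1130 + 30.9052 = 4366.0182

4366.0182 units


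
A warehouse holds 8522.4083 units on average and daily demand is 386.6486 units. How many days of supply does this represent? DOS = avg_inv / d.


DOS = 8522.4083 / 386.6486 = 22.0417

22.0417 days


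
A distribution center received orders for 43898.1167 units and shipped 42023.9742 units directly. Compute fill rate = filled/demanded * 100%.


FR = 42023.9742 / 43898.1167 * 100 = 95.7307

95.7307%


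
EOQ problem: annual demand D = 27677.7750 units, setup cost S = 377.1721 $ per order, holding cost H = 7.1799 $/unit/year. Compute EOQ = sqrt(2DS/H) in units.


2*D*S = 2 * 27677.7750 * 377.1721 = 20878569.0402
2*D*S/H = 2907919.1967
EOQ = sqrt(2907919.1967) = 1705.2622

1705.2622 units


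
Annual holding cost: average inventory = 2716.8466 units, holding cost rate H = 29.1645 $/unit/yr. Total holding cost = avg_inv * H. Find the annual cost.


Cost = 2716.8466 * 29.1645 = 79235.4727

79235.4727 $/yr


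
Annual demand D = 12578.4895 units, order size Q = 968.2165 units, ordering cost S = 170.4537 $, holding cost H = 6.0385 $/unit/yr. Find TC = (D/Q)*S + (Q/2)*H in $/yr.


Ordering cost = D*S/Q = 2214.4325
Holding cost = Q*H/2 = 2923.2877
TC = 2214.4325 + 2923.2877 = 5137.7202

5137.7202 $/yr


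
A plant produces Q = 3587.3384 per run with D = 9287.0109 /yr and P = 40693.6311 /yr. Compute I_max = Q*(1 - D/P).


D/P = 0.2282
1 - D/P = 0.7718
I_max = 3587.3384 * 0.7718 = 2768.6439

2768.6439 units


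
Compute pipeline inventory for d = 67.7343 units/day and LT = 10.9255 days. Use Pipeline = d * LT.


Pipeline = 67.7343 * 10.9255 = 740.0311

740.0311 units


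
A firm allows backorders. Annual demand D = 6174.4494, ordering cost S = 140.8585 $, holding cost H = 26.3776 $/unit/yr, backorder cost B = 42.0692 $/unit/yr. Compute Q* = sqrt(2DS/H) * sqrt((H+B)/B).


sqrt(2DS/H) = 256.7959
sqrt((H+B)/B) = 1.2755
Q* = 256.7959 * 1.2755 = 327.5537

327.5537 units


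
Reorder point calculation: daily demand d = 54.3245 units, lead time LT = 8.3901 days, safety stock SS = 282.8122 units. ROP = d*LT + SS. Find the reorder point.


d*LT = 54.3245 * 8.3901 = 455.7880
ROP = 455.7880 + 282.8122 = 738.6002

738.6002 units


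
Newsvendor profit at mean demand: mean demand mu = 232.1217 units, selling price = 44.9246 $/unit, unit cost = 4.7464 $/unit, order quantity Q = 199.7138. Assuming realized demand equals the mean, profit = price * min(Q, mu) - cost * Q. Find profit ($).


Sales at mu = min(199.7138, 232.1217) = 199.7138
Revenue = 44.9246 * 199.7138 = 8972.0626
Total cost = 4.7464 * 199.7138 = 947.9216
Profit = 8972.0626 - 947.9216 = 8024.1410

8024.1410 $


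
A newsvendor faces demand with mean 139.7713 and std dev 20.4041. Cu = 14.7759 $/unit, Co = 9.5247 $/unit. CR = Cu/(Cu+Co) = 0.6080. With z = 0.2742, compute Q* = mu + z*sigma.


CR = Cu/(Cu+Co) = 14.7759/(14.7759+9.5247) = 0.6080
z = 0.2742
Q* = 139.7713 + 0.2742 * 20.4041 = 145.3661

145.3661 units


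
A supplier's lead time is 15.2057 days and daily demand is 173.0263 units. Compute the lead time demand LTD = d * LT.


LTD = 173.0263 * 15.2057 = 2630.9860

2630.9860 units


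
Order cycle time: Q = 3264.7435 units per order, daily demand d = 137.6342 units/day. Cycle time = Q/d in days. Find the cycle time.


Cycle = 3264.7435 / 137.6342 = 23.7204

23.7204 days


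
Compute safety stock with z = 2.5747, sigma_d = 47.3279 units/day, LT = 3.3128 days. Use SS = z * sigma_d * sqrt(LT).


sqrt(LT) = sqrt(3.3128) = 1.8201
SS = 2.5747 * 47.3279 * 1.8201 = 221.7898

221.7898 units


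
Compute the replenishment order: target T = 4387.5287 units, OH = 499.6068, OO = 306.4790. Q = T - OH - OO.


Inventory position = OH + OO = 499.6068 + 306.4790 = 806.0858
Q = 4387.5287 - 806.0858 = 3581.4429

3581.4429 units


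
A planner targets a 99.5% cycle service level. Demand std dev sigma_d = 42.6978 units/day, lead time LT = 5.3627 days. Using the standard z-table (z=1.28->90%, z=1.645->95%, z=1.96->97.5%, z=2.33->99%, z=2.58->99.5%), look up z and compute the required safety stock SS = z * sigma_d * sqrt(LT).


From the table, SL = 99.5% corresponds to z = 2.58
sqrt(LT) = sqrt(5.3627) = 2.3158
SS = 2.58 * 42.6978 * 2.3158 = 255.1038

255.1038 units


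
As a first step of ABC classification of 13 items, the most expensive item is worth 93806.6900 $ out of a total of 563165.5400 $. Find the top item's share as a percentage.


Top item = 93806.6900
Total = 563165.5400
Percentage = 93806.6900 / 563165.5400 * 100 = 16.6570

16.6570%


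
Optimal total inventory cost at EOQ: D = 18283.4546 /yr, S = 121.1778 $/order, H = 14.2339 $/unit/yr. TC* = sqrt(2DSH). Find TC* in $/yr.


2*D*S*H = 63071800.2661
TC* = sqrt(63071800.2661) = 7941.7756

7941.7756 $/yr


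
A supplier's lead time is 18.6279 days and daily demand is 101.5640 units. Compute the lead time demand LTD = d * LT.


LTD = 101.5640 * 18.6279 = 1891.9240

1891.9240 units


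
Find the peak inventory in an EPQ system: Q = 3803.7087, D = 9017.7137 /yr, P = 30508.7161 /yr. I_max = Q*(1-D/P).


D/P = 0.2956
1 - D/P = 0.7044
I_max = 3803.7087 * 0.7044 = 2679.4150

2679.4150 units


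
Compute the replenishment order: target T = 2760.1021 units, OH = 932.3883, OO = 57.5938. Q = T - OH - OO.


Inventory position = OH + OO = 932.3883 + 57.5938 = 989.9821
Q = 2760.1021 - 989.9821 = 1770.1200

1770.1200 units


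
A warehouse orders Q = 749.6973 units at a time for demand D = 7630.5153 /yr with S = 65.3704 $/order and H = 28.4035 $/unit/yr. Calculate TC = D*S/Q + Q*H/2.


Ordering cost = D*S/Q = 665.3483
Holding cost = Q*H/2 = 10647.0136
TC = 665.3483 + 10647.0136 = 11312.3619

11312.3619 $/yr


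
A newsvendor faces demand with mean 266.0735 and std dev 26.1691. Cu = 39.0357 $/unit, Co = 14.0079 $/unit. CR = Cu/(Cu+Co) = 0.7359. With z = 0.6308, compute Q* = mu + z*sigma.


CR = Cu/(Cu+Co) = 39.0357/(39.0357+14.0079) = 0.7359
z = 0.6308
Q* = 266.0735 + 0.6308 * 26.1691 = 282.5810

282.5810 units


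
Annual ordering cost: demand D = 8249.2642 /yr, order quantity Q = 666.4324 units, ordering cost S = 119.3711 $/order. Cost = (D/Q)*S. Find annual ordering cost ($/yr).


Number of orders = D/Q = 12.3782
Cost = 12.3782 * 119.3711 = 1477.6048

1477.6048 $/yr


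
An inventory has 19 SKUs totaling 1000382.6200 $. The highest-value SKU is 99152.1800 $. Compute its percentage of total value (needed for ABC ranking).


Top item = 99152.1800
Total = 1000382.6200
Percentage = 99152.1800 / 1000382.6200 * 100 = 9.9114

9.9114%


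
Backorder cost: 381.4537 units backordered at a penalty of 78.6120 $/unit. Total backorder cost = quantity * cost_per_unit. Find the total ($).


Total = 381.4537 * 78.6120 = 29986.8383

29986.8383 $


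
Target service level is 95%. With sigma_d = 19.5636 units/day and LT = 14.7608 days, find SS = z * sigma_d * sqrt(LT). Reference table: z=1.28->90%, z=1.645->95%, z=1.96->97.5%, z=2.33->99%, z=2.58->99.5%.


From the table, SL = 95% corresponds to z = 1.645
sqrt(LT) = sqrt(14.7608) = 3.8420
SS = 1.645 * 19.5636 * 3.8420 = 123.6430

123.6430 units


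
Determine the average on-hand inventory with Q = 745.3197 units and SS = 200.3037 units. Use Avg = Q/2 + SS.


Q/2 = 372.6599
Avg = 372.6599 + 200.3037 = 572.9635

572.9635 units


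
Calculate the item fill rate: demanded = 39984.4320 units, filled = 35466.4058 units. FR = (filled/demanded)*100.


FR = 35466.4058 / 39984.4320 * 100 = 88.7005

88.7005%


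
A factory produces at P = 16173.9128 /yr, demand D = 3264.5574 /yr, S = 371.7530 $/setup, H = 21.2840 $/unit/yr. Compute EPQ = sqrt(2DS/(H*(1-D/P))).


1 - D/P = 1 - 0.2018 = 0.7982
H*(1-D/P) = 16.9880
2DS = 2427218.0142
EPQ = sqrt(142878.2349) = 377.9924

377.9924 units


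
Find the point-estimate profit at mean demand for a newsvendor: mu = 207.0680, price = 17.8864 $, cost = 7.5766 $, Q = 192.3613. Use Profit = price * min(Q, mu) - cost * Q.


Sales at mu = min(192.3613, 207.0680) = 192.3613
Revenue = 17.8864 * 192.3613 = 3440.6512
Total cost = 7.5766 * 192.3613 = 1457.4446
Profit = 3440.6512 - 1457.4446 = 1983.2065

1983.2065 $


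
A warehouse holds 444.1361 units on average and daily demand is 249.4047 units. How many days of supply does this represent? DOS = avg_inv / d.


DOS = 444.1361 / 249.4047 = 1.7808

1.7808 days


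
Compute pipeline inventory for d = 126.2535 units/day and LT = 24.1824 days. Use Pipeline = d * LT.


Pipeline = 126.2535 * 24.1824 = 3053.1126

3053.1126 units


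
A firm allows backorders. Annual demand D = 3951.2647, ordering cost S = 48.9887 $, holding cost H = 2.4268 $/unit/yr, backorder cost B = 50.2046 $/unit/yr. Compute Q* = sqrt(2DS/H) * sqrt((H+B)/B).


sqrt(2DS/H) = 399.4055
sqrt((H+B)/B) = 1.0239
Q* = 399.4055 * 1.0239 = 408.9448

408.9448 units


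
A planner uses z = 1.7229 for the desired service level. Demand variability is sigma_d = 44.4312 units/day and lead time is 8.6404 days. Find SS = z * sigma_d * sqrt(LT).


sqrt(LT) = sqrt(8.6404) = 2.9395
SS = 1.7229 * 44.4312 * 2.9395 = 225.0168

225.0168 units


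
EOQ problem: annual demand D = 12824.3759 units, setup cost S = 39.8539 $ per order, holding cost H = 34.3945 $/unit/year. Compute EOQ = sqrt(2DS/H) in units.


2*D*S = 2 * 12824.3759 * 39.8539 = 1022202.7894
2*D*S/H = 29719.9491
EOQ = sqrt(29719.9491) = 172.3947

172.3947 units


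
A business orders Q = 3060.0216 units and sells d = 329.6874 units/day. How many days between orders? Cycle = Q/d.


Cycle = 3060.0216 / 329.6874 = 9.2816

9.2816 days


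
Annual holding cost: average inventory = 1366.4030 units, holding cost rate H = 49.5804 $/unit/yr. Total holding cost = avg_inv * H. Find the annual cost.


Cost = 1366.4030 * 49.5804 = 67746.8073

67746.8073 $/yr


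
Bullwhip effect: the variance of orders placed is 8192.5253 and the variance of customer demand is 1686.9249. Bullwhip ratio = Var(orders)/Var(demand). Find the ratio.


BW = 8192.5253 / 1686.9249 = 4.8565

4.8565


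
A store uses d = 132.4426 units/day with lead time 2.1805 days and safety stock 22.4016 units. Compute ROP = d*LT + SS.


d*LT = 132.4426 * 2.1805 = 288.7911
ROP = 288.7911 + 22.4016 = 311.1927

311.1927 units


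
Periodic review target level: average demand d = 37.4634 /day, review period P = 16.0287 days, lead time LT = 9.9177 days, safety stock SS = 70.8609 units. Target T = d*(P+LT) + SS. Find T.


P + LT = 25.9464
d*(P+LT) = 37.4634 * 25.9464 = 972.0404
T = 972.0404 + 70.8609 = 1042.9013

1042.9013 units


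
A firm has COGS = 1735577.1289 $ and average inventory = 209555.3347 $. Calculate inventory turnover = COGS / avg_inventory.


Turnover = 1735577.1289 / 209555.3347 = 8.2822

8.2822


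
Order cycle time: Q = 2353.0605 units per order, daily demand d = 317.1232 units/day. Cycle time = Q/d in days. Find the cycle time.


Cycle = 2353.0605 / 317.1232 = 7.4200

7.4200 days


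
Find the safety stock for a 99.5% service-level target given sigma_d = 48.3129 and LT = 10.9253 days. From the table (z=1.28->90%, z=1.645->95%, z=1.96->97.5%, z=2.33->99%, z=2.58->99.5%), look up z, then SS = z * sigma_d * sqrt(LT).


From the table, SL = 99.5% corresponds to z = 2.58
sqrt(LT) = sqrt(10.9253) = 3.3053
SS = 2.58 * 48.3129 * 3.3053 = 412.0022

412.0022 units


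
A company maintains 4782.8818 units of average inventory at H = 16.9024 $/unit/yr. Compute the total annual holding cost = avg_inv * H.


Cost = 4782.8818 * 16.9024 = 80842.1813

80842.1813 $/yr


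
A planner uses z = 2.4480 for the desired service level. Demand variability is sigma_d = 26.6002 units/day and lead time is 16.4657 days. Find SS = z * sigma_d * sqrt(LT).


sqrt(LT) = sqrt(16.4657) = 4.0578
SS = 2.4480 * 26.6002 * 4.0578 = 264.2326

264.2326 units


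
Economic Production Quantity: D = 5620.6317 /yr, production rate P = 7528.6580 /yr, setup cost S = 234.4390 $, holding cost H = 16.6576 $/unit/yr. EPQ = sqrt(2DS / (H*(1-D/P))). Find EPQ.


1 - D/P = 1 - 0.7466 = 0.2534
H*(1-D/P) = 4.2216
2DS = 2635390.5502
EPQ = sqrt(624260.3732) = 790.1015

790.1015 units


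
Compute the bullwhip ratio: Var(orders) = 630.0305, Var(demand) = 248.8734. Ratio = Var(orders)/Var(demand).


BW = 630.0305 / 248.8734 = 2.5315

2.5315


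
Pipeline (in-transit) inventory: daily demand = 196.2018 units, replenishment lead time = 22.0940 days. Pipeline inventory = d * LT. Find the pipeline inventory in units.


Pipeline = 196.2018 * 22.0940 = 4334.8826

4334.8826 units


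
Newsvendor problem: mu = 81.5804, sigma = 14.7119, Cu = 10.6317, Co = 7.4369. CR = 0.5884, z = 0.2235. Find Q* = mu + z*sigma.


CR = Cu/(Cu+Co) = 10.6317/(10.6317+7.4369) = 0.5884
z = 0.2235
Q* = 81.5804 + 0.2235 * 14.7119 = 84.8685

84.8685 units


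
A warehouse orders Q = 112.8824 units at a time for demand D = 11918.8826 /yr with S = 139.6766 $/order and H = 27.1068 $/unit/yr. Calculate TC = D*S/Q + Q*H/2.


Ordering cost = D*S/Q = 14747.9943
Holding cost = Q*H/2 = 1529.9403
TC = 14747.9943 + 1529.9403 = 16277.9347

16277.9347 $/yr


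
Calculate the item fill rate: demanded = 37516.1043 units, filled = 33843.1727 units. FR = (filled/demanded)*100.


FR = 33843.1727 / 37516.1043 * 100 = 90.2097

90.2097%


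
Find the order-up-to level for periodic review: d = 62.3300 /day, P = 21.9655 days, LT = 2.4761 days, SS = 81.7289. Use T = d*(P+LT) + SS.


P + LT = 24.4416
d*(P+LT) = 62.3300 * 24.4416 = 1523.4449
T = 1523.4449 + 81.7289 = 1605.1738

1605.1738 units


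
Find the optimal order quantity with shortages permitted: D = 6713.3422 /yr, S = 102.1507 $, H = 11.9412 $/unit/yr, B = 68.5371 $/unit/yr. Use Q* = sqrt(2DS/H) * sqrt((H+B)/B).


sqrt(2DS/H) = 338.9074
sqrt((H+B)/B) = 1.0836
Q* = 338.9074 * 1.0836 = 367.2465

367.2465 units


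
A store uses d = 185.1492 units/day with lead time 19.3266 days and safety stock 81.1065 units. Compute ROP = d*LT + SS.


d*LT = 185.1492 * 19.3266 = 3578.3045
ROP = 3578.3045 + 81.1065 = 3659.4110

3659.4110 units


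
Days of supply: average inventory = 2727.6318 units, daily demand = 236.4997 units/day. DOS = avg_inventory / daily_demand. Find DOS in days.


DOS = 2727.6318 / 236.4997 = 11.5333

11.5333 days


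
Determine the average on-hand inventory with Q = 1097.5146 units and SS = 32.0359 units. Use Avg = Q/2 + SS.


Q/2 = 548.7573
Avg = 548.7573 + 32.0359 = 580.7932

580.7932 units


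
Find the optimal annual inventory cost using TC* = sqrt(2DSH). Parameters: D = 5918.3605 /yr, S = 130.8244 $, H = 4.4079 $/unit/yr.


2*D*S*H = 6825773.8625
TC* = sqrt(6825773.8625) = 2612.6182

2612.6182 $/yr


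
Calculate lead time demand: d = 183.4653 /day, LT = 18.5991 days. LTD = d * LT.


LTD = 183.4653 * 18.5991 = 3412.2895

3412.2895 units


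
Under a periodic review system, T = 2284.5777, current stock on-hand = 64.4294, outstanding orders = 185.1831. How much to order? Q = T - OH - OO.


Inventory position = OH + OO = 64.4294 + 185.1831 = 249.6125
Q = 2284.5777 - 249.6125 = 2034.9652

2034.9652 units


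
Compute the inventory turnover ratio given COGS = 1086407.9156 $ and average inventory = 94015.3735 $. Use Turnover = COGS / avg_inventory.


Turnover = 1086407.9156 / 94015.3735 = 11.5556

11.5556


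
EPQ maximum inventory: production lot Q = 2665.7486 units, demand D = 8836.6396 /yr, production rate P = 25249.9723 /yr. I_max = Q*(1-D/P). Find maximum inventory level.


D/P = 0.3500
1 - D/P = 0.6500
I_max = 2665.7486 * 0.6500 = 1732.8264

1732.8264 units


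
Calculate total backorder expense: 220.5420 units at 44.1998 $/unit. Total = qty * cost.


Total = 220.5420 * 44.1998 = 9747.9123

9747.9123 $


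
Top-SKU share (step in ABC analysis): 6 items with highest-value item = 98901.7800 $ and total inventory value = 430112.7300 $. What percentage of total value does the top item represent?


Top item = 98901.7800
Total = 430112.7300
Percentage = 98901.7800 / 430112.7300 * 100 = 22.9944

22.9944%


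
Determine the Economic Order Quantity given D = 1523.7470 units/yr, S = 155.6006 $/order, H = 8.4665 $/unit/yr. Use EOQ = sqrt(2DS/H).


2*D*S = 2 * 1523.7470 * 155.6006 = 474191.8949
2*D*S/H = 56008.0192
EOQ = sqrt(56008.0192) = 236.6601

236.6601 units


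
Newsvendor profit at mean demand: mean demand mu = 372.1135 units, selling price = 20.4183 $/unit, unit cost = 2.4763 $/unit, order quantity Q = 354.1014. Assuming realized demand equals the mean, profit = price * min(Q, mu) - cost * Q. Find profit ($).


Sales at mu = min(354.1014, 372.1135) = 354.1014
Revenue = 20.4183 * 354.1014 = 7230.1486
Total cost = 2.4763 * 354.1014 = 876.8613
Profit = 7230.1486 - 876.8613 = 6353.2873

6353.2873 $


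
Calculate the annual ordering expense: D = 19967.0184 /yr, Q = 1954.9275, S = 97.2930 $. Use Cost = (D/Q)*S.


Number of orders = D/Q = 10.2137
Cost = 10.2137 * 97.2930 = 993.7203

993.7203 $/yr


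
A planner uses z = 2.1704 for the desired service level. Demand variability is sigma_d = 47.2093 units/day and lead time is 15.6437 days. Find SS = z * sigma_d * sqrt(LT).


sqrt(LT) = sqrt(15.6437) = 3.9552
SS = 2.1704 * 47.2093 * 3.9552 = 405.2631

405.2631 units


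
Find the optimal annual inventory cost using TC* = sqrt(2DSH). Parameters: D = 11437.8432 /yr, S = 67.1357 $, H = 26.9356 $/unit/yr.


2*D*S*H = 41367027.0009
TC* = sqrt(41367027.0009) = 6431.7204

6431.7204 $/yr


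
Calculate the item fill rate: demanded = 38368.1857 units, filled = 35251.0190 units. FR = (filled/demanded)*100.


FR = 35251.0190 / 38368.1857 * 100 = 91.8756

91.8756%


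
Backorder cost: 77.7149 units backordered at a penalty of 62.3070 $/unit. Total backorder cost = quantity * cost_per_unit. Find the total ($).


Total = 77.7149 * 62.3070 = 4842.1823

4842.1823 $


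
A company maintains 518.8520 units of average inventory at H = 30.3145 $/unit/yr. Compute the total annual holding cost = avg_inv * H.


Cost = 518.8520 * 30.3145 = 15728.7390

15728.7390 $/yr


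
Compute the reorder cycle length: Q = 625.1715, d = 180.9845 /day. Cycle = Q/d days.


Cycle = 625.1715 / 180.9845 = 3.4543

3.4543 days


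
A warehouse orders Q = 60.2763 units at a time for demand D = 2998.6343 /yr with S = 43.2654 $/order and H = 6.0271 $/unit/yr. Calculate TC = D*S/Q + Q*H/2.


Ordering cost = D*S/Q = 2152.3735
Holding cost = Q*H/2 = 181.6456
TC = 2152.3735 + 181.6456 = 2334.0192

2334.0192 $/yr


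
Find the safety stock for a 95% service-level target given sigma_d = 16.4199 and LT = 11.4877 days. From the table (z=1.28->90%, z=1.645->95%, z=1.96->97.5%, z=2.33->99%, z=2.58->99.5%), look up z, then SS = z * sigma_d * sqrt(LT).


From the table, SL = 95% corresponds to z = 1.645
sqrt(LT) = sqrt(11.4877) = 3.3894
SS = 1.645 * 16.4199 * 3.3894 = 91.5489

91.5489 units


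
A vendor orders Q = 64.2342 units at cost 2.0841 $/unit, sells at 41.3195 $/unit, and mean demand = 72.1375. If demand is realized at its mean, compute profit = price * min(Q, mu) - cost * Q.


Sales at mu = min(64.2342, 72.1375) = 64.2342
Revenue = 41.3195 * 64.2342 = 2654.1250
Total cost = 2.0841 * 64.2342 = 133.8705
Profit = 2654.1250 - 133.8705 = 2520.2545

2520.2545 $


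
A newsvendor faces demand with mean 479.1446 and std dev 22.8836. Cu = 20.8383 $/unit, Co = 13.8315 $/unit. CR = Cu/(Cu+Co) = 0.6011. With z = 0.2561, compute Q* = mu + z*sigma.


CR = Cu/(Cu+Co) = 20.8383/(20.8383+13.8315) = 0.6011
z = 0.2561
Q* = 479.1446 + 0.2561 * 22.8836 = 485.0051

485.0051 units


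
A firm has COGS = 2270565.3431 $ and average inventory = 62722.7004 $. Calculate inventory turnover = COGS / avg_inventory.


Turnover = 2270565.3431 / 62722.7004 = 36.2001

36.2001


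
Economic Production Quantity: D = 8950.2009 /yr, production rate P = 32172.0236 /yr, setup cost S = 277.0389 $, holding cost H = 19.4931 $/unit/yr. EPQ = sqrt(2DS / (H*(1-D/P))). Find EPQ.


1 - D/P = 1 - 0.2782 = 0.7218
H*(1-D/P) = 14.0702
2DS = 4959107.6242
EPQ = sqrt(352455.8283) = 593.6799

593.6799 units


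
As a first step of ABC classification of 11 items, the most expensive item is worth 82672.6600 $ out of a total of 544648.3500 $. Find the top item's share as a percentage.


Top item = 82672.6600
Total = 544648.3500
Percentage = 82672.6600 / 544648.3500 * 100 = 15.1791

15.1791%


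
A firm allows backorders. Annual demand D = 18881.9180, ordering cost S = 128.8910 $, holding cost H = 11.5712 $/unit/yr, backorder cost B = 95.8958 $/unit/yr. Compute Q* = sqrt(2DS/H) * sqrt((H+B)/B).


sqrt(2DS/H) = 648.5749
sqrt((H+B)/B) = 1.0586
Q* = 648.5749 * 1.0586 = 686.5907

686.5907 units


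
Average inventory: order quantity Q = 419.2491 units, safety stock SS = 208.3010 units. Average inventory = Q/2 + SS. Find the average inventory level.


Q/2 = 209.6245
Avg = 209.6245 + 208.3010 = 417.9255

417.9255 units


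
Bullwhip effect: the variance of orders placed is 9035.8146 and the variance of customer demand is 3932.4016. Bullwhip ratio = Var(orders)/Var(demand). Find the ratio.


BW = 9035.8146 / 3932.4016 = 2.2978

2.2978


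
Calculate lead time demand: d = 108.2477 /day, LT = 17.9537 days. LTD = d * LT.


LTD = 108.2477 * 17.9537 = 1943.4467

1943.4467 units


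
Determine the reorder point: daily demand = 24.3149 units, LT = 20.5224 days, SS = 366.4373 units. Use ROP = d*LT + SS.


d*LT = 24.3149 * 20.5224 = 499.0001
ROP = 499.0001 + 366.4373 = 865.4374

865.4374 units


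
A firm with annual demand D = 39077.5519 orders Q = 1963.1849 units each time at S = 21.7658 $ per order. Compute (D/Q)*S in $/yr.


Number of orders = D/Q = 19.9052
Cost = 19.9052 * 21.7658 = 433.2522

433.2522 $/yr


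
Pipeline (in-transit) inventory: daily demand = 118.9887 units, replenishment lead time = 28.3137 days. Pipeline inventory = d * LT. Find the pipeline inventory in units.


Pipeline = 118.9887 * 28.3137 = 3369.0104

3369.0104 units


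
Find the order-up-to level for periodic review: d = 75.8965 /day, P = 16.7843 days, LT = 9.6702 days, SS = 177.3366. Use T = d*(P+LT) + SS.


P + LT = 26.4545
d*(P+LT) = 75.8965 * 26.4545 = 2007.8040
T = 2007.8040 + 177.3366 = 2185.1406

2185.1406 units


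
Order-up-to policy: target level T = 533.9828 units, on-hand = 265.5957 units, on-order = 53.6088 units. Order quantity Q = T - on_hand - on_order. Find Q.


Inventory position = OH + OO = 265.5957 + 53.6088 = 319.2045
Q = 533.9828 - 319.2045 = 214.7783

214.7783 units


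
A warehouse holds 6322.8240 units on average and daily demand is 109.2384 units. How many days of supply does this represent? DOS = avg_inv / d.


DOS = 6322.8240 / 109.2384 = 57.8810

57.8810 days


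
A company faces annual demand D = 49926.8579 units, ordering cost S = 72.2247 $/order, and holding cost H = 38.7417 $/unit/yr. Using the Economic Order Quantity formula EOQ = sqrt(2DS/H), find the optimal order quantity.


2*D*S = 2 * 49926.8579 * 72.2247 = 7211904.6675
2*D*S/H = 186153.5417
EOQ = sqrt(186153.5417) = 431.4551

431.4551 units


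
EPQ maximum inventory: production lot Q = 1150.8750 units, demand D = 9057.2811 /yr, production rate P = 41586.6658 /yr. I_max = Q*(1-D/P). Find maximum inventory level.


D/P = 0.2178
1 - D/P = 0.7822
I_max = 1150.8750 * 0.7822 = 900.2226

900.2226 units


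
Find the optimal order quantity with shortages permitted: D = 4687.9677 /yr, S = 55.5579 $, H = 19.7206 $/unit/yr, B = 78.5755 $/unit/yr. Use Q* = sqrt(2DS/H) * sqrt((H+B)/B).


sqrt(2DS/H) = 162.5250
sqrt((H+B)/B) = 1.1185
Q* = 162.5250 * 1.1185 = 181.7794

181.7794 units


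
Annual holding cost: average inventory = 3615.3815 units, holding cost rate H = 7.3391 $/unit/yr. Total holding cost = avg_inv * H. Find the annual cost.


Cost = 3615.3815 * 7.3391 = 26533.6464

26533.6464 $/yr


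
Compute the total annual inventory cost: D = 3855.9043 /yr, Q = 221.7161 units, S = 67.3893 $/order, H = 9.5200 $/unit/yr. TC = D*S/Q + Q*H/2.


Ordering cost = D*S/Q = 1171.9794
Holding cost = Q*H/2 = 1055.3686
TC = 1171.9794 + 1055.3686 = 2227.3480

2227.3480 $/yr


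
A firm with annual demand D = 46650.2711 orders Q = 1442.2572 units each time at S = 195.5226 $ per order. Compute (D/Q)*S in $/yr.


Number of orders = D/Q = 32.3453
Cost = 32.3453 * 195.5226 = 6324.2411

6324.2411 $/yr


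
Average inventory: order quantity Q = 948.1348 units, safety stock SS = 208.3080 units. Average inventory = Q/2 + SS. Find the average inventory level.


Q/2 = 474.0674
Avg = 474.0674 + 208.3080 = 682.3754

682.3754 units


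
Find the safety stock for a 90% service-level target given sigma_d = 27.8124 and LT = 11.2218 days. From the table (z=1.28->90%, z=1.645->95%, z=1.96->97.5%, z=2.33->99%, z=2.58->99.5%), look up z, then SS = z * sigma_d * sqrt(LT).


From the table, SL = 90% corresponds to z = 1.28
sqrt(LT) = sqrt(11.2218) = 3.3499
SS = 1.28 * 27.8124 * 3.3499 = 119.2559

119.2559 units


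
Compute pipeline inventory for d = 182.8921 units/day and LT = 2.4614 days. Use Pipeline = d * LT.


Pipeline = 182.8921 * 2.4614 = 450.1706

450.1706 units


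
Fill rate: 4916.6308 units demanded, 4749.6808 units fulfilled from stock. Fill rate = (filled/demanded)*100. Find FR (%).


FR = 4749.6808 / 4916.6308 * 100 = 96.6044

96.6044%


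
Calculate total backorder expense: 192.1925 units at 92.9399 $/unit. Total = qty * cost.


Total = 192.1925 * 92.9399 = 17862.3517

17862.3517 $


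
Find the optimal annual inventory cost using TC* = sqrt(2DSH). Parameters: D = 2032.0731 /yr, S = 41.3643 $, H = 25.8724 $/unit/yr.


2*D*S*H = 4349423.7214
TC* = sqrt(4349423.7214) = 2085.5272

2085.5272 $/yr


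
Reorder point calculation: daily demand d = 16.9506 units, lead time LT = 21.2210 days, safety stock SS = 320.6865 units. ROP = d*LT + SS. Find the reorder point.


d*LT = 16.9506 * 21.2210 = 359.7087
ROP = 359.7087 + 320.6865 = 680.3952

680.3952 units


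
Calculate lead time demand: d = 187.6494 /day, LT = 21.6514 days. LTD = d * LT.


LTD = 187.6494 * 21.6514 = 4062.8722

4062.8722 units


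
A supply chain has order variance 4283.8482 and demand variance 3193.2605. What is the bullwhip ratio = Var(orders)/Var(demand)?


BW = 4283.8482 / 3193.2605 = 1.3415

1.3415


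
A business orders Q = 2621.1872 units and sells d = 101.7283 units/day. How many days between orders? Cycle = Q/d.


Cycle = 2621.1872 / 101.7283 = 25.7665

25.7665 days


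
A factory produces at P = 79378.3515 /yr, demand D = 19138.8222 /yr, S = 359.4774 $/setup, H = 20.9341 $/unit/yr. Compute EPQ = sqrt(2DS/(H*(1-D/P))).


1 - D/P = 1 - 0.2411 = 0.7589
H*(1-D/P) = 15.8867
2DS = 13759948.0870
EPQ = sqrt(866129.8509) = 930.6610

930.6610 units


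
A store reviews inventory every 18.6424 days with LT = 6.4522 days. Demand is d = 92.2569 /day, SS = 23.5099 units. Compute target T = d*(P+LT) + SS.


P + LT = 25.0946
d*(P+LT) = 92.2569 * 25.0946 = 2315.1500
T = 2315.1500 + 23.5099 = 2338.6599

2338.6599 units


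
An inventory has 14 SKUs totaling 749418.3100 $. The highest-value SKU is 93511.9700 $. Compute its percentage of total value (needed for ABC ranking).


Top item = 93511.9700
Total = 749418.3100
Percentage = 93511.9700 / 749418.3100 * 100 = 12.4779

12.4779%


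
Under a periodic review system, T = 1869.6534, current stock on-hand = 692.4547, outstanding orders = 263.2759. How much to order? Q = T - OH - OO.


Inventory position = OH + OO = 692.4547 + 263.2759 = 955.7306
Q = 1869.6534 - 955.7306 = 913.9228

913.9228 units


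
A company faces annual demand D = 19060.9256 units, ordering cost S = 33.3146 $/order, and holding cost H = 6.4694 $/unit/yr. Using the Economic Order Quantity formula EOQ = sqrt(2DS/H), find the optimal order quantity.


2*D*S = 2 * 19060.9256 * 33.3146 = 1270014.2240
2*D*S/H = 196310.9754
EOQ = sqrt(196310.9754) = 443.0699

443.0699 units


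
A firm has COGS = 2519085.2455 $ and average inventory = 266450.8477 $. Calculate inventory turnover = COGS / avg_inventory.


Turnover = 2519085.2455 / 266450.8477 = 9.4542

9.4542


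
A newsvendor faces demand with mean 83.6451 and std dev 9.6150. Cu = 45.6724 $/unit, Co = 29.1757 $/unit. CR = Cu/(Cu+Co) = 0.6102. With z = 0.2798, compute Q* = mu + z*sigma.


CR = Cu/(Cu+Co) = 45.6724/(45.6724+29.1757) = 0.6102
z = 0.2798
Q* = 83.6451 + 0.2798 * 9.6150 = 86.3354

86.3354 units


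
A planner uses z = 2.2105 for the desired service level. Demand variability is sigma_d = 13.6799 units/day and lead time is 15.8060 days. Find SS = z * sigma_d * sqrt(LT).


sqrt(LT) = sqrt(15.8060) = 3.9757
SS = 2.2105 * 13.6799 * 3.9757 = 120.2221

120.2221 units


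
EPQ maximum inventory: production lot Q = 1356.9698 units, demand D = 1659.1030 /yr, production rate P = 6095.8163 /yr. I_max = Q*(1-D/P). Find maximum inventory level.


D/P = 0.2722
1 - D/P = 0.7278
I_max = 1356.9698 * 0.7278 = 987.6423

987.6423 units


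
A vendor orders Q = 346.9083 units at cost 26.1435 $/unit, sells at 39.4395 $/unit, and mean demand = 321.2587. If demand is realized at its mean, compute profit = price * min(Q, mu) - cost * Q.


Sales at mu = min(346.9083, 321.2587) = 321.2587
Revenue = 39.4395 * 321.2587 = 12670.2825
Total cost = 26.1435 * 346.9083 = 9069.3971
Profit = 12670.2825 - 9069.3971 = 3600.8854

3600.8854 $


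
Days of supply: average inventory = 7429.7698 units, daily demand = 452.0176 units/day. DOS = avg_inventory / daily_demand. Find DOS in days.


DOS = 7429.7698 / 452.0176 = 16.4369

16.4369 days


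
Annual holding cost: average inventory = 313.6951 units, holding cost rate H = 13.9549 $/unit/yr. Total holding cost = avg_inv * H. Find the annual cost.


Cost = 313.6951 * 13.9549 = 4377.5838

4377.5838 $/yr


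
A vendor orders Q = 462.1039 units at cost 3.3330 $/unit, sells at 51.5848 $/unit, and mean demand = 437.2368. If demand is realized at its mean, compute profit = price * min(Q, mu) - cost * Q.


Sales at mu = min(462.1039, 437.2368) = 437.2368
Revenue = 51.5848 * 437.2368 = 22554.7729
Total cost = 3.3330 * 462.1039 = 1540.1923
Profit = 22554.7729 - 1540.1923 = 21014.5806

21014.5806 $


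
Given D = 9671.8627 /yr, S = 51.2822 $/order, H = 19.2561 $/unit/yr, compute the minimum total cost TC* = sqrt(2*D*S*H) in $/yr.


2*D*S*H = 19101835.4298
TC* = sqrt(19101835.4298) = 4370.5647

4370.5647 $/yr


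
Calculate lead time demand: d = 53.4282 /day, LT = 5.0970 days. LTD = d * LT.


LTD = 53.4282 * 5.0970 = 272.3235

272.3235 units


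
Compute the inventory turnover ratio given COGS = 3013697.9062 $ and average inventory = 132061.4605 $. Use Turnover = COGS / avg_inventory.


Turnover = 3013697.9062 / 132061.4605 = 22.8204

22.8204


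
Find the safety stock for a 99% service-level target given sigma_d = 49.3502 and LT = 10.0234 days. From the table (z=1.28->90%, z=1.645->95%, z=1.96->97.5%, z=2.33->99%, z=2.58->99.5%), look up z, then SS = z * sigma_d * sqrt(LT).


From the table, SL = 99% corresponds to z = 2.33
sqrt(LT) = sqrt(10.0234) = 3.1660
SS = 2.33 * 49.3502 * 3.1660 = 364.0427

364.0427 units


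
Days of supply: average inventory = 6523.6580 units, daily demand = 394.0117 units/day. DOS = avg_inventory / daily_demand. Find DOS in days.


DOS = 6523.6580 / 394.0117 = 16.5570

16.5570 days


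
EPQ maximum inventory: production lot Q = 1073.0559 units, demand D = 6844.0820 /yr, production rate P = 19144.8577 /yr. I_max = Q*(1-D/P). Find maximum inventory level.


D/P = 0.3575
1 - D/P = 0.6425
I_max = 1073.0559 * 0.6425 = 689.4499

689.4499 units


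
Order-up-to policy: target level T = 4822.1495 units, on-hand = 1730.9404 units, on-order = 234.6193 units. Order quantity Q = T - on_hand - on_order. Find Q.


Inventory position = OH + OO = 1730.9404 + 234.6193 = 1965.5597
Q = 4822.1495 - 1965.5597 = 2856.5898

2856.5898 units


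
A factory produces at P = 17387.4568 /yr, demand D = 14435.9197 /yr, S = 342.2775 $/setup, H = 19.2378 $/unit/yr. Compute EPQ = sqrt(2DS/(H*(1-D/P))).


1 - D/P = 1 - 0.8302 = 0.1698
H*(1-D/P) = 3.2656
2DS = 9882181.0102
EPQ = sqrt(3026113.5246) = 1739.5728

1739.5728 units


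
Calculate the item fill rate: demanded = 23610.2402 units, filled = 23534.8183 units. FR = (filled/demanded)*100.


FR = 23534.8183 / 23610.2402 * 100 = 99.6806

99.6806%
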